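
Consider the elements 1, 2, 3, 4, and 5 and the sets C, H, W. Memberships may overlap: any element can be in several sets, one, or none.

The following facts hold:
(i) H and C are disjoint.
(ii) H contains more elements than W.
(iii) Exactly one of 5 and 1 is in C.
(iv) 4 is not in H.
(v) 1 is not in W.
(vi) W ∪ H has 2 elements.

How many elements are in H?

2

From (iv): 4 ∉ H.
From (v): 1 ∉ W.
Suppose 4 ∈ W: no assignment then satisfies all the clues, so 4 ∉ W.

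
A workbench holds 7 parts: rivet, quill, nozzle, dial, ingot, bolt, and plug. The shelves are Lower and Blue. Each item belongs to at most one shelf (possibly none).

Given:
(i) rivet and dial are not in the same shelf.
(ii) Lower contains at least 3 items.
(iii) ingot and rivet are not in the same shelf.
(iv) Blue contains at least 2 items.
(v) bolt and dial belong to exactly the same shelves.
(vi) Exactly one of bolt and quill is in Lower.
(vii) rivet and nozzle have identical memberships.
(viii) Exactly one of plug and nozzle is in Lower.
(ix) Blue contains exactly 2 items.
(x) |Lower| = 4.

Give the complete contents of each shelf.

Lower = {bolt, dial, ingot, plug}; Blue = {nozzle, rivet}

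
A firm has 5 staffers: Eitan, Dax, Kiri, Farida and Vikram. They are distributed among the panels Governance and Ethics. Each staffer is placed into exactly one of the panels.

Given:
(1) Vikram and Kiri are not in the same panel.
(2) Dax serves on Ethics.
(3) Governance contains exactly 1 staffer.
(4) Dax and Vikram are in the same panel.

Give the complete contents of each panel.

From (2): Dax ∈ Ethics.
(4): Vikram matches Dax: Vikram ∉ Governance.
(4): Vikram matches Dax: Vikram ∈ Ethics.
(1): Kiri ∉ Ethics.
Only one panel left: Kiri ∈ Governance.
(3): Governance already has 1, so the rest are out.
Only one panel left: Eitan ∈ Ethics.
Only one panel left: Farida ∈ Ethics.

Governance = {Kiri}; Ethics = {Dax, Eitan, Farida, Vikram}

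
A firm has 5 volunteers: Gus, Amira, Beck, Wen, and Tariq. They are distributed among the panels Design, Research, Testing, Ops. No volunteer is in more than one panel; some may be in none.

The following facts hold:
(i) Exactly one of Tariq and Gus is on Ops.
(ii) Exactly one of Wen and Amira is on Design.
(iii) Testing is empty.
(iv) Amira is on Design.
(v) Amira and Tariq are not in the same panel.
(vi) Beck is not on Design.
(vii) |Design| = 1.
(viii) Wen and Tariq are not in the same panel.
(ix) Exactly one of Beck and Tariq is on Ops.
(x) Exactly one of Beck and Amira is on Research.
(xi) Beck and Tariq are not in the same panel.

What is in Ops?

From (iv): Amira ∈ Design.
From (vi): Beck ∉ Design.
(ii) (exactly one): Wen ∉ Design.
(iii): Testing already has 0, so the rest are out.
(v): Tariq ∉ Design.
(vii): Design already has 1, so the rest are out.
(x) (exactly one): Beck ∈ Research.
(xi): Tariq ∉ Research.
(ix) (exactly one): Tariq ∈ Ops.
(i) (exactly one): Gus ∉ Ops.
(viii): Wen ∉ Ops.

Ops = {Tariq}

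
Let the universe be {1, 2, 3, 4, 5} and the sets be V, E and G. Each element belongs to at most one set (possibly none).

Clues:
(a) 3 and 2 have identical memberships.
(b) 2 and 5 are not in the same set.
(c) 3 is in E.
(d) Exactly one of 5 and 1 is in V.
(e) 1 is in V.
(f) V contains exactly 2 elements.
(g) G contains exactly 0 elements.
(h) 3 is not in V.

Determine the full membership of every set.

V = {1, 4}; E = {2, 3}; G = {}

From (c): 3 ∈ E.
From (e): 1 ∈ V.
(a): 2 matches 3: 2 ∉ V.
(a): 2 matches 3: 2 ∈ E.
(b): 5 ∉ E.
(d) (exactly one): 5 ∉ V.
(f): only 2 candidates remain for V, so all are in.
(g): G already has 0, so the rest are out.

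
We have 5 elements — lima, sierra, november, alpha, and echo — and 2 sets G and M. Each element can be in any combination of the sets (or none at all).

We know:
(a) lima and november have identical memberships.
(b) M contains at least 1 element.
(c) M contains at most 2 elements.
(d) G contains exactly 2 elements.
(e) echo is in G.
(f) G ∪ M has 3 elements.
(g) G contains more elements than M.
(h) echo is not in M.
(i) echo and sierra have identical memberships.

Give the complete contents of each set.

From (e): echo ∈ G.
From (h): echo ∉ M.
(i): sierra matches echo: sierra ∈ G.
(i): sierra matches echo: sierra ∉ M.
(d): G already has 2, so the rest are out.
Suppose lima ∈ M: no assignment then satisfies all the clues, so lima ∉ M.

G = {echo, sierra}; M = {alpha}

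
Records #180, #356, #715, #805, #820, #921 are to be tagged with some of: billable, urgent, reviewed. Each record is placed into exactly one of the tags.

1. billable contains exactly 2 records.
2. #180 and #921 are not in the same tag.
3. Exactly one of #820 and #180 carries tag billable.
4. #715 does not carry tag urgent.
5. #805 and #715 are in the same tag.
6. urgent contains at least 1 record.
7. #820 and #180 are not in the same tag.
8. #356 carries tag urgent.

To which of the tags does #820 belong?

From (4): #715 ∉ urgent.
From (8): #356 ∈ urgent.
(5): #805 matches #715: #805 ∉ urgent.
Suppose #820 ∉ billable: no assignment then satisfies all the clues, so #820 ∈ billable.

#820: billable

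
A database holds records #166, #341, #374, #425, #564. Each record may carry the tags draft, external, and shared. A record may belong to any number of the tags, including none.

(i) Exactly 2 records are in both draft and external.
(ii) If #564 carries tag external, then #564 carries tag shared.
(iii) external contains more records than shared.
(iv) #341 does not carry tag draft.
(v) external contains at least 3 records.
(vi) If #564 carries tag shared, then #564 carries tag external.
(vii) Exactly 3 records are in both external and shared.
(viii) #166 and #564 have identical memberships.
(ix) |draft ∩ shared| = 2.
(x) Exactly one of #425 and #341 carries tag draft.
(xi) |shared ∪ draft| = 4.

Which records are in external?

external = {#166, #341, #374, #564}

From (iv): #341 ∉ draft.
(x) (exactly one): #425 ∈ draft.
Suppose #166 ∉ external: no assignment then satisfies all the clues, so #166 ∈ external.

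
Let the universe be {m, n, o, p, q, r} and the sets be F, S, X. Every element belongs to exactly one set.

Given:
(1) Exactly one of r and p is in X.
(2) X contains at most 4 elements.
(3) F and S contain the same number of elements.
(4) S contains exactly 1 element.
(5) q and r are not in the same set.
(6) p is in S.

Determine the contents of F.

F = {q}

From (6): p ∈ S.
(1) (exactly one): r ∈ X.
(4): S already has 1, so the rest are out.
(5): q ∉ X.
Only one set left: q ∈ F.
Suppose m ∈ F: no assignment then satisfies all the clues, so m ∉ F.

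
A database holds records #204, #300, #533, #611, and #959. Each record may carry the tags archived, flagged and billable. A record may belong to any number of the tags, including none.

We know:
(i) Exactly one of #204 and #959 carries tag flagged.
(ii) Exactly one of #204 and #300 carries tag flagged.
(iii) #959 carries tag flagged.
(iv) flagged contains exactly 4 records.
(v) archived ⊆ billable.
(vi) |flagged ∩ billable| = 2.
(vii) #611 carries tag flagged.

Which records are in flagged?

From (iii): #959 ∈ flagged.
From (vii): #611 ∈ flagged.
(i) (exactly one): #204 ∉ flagged.
(ii) (exactly one): #300 ∈ flagged.
(iv): only 4 candidates remain for flagged, so all are in.

flagged = {#300, #533, #611, #959}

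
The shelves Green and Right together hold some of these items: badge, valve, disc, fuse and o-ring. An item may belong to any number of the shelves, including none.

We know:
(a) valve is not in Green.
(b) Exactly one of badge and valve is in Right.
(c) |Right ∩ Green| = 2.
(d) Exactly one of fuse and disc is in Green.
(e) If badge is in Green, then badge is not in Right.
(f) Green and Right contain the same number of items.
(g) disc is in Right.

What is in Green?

From (a): valve ∉ Green.
From (g): disc ∈ Right.
Suppose badge ∉ Green: no assignment then satisfies all the clues, so badge ∈ Green.

Green = {badge, disc, o-ring}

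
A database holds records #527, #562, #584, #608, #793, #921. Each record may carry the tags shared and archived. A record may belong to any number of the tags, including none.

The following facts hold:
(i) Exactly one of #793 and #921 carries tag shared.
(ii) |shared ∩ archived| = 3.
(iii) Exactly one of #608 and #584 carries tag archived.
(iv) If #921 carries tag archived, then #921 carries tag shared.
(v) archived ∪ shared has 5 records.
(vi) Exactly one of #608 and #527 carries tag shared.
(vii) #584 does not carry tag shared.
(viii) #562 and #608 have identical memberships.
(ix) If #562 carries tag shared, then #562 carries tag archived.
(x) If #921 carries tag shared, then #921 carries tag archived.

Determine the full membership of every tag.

From (vii): #584 ∉ shared.
Suppose #527 ∈ shared: no assignment then satisfies all the clues, so #527 ∉ shared.

shared = {#562, #608, #921}; archived = {#527, #562, #608, #793, #921}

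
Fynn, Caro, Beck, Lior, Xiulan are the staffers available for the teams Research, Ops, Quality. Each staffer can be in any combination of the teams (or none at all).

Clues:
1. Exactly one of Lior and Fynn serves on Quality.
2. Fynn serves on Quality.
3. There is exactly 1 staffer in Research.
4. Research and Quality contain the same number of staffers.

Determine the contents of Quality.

Quality = {Fynn}

From (2): Fynn ∈ Quality.
(1) (exactly one): Lior ∉ Quality.
Suppose Caro ∈ Quality: no assignment then satisfies all the clues, so Caro ∉ Quality.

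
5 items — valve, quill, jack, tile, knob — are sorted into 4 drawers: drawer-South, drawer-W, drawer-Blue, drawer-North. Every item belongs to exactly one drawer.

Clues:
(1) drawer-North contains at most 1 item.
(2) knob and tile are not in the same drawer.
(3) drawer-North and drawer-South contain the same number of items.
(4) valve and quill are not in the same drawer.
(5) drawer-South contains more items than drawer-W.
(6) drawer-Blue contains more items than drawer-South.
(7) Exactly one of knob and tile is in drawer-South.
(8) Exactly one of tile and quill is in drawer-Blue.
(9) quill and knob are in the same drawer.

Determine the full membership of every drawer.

drawer-South = {tile}; drawer-W = {}; drawer-Blue = {jack, knob, quill}; drawer-North = {valve}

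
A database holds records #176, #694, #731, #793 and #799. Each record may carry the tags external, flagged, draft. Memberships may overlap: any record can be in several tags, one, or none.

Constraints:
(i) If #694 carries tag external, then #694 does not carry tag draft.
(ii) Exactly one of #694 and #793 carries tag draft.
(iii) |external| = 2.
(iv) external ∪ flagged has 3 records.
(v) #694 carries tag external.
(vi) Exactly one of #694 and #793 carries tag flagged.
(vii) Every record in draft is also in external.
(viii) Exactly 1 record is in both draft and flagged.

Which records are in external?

external = {#694, #793}

From (v): #694 ∈ external.
(i): #694 ∉ draft.
(ii) (exactly one): #793 ∈ draft.
(vii) with #793 ∈ draft: #793 ∈ external.
(iii): external already has 2, so the rest are out.
(vii) contrapositive: #176 ∉ draft.
(vii) contrapositive: #731 ∉ draft.
(vii) contrapositive: #799 ∉ draft.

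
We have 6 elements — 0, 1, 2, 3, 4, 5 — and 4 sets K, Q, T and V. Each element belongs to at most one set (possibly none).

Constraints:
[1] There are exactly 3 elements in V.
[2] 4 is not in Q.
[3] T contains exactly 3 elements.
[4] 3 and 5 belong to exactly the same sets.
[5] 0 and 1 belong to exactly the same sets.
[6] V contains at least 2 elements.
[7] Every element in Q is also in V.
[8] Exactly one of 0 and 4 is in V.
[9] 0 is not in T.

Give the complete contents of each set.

K = {}; Q = {}; T = {3, 4, 5}; V = {0, 1, 2}

From (2): 4 ∉ Q.
From (9): 0 ∉ T.
(5): 1 matches 0: 1 ∉ T.
Suppose 0 ∈ K: no assignment then satisfies all the clues, so 0 ∉ K.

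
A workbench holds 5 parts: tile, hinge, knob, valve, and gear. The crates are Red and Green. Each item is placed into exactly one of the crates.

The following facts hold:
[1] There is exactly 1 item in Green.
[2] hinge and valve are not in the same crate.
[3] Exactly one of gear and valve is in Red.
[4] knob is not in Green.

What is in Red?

Red = {gear, hinge, knob, tile}

From (4): knob ∉ Green.
Only one crate left: knob ∈ Red.
Suppose tile ∉ Red: no assignment then satisfies all the clues, so tile ∈ Red.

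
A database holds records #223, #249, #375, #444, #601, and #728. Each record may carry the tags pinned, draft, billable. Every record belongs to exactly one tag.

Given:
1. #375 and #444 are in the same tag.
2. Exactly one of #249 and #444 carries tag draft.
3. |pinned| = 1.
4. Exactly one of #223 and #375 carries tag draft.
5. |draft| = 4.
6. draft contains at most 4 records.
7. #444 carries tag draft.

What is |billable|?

1

From (7): #444 ∈ draft.
(1): #375 matches #444: #375 ∉ pinned.
(1): #375 matches #444: #375 ∈ draft.
(2) (exactly one): #249 ∉ draft.
(4) (exactly one): #223 ∉ draft.
(5): only 4 candidates remain for draft, so all are in.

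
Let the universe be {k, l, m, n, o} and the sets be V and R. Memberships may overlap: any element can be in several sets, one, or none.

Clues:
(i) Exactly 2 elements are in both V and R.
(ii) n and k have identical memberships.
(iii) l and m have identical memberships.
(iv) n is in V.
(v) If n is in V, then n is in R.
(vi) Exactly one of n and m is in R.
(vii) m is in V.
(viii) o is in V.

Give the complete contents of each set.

V = {k, l, m, n, o}; R = {k, n}

From (iv): n ∈ V.
From (vii): m ∈ V.
From (viii): o ∈ V.
(ii): k matches n: k ∈ V.
(iii): l matches m: l ∈ V.
(v): n ∈ R.
(vi) (exactly one): m ∉ R.
(ii): k matches n: k ∈ R.
(iii): l matches m: l ∉ R.
Suppose o ∈ R: no assignment then satisfies all the clues, so o ∉ R.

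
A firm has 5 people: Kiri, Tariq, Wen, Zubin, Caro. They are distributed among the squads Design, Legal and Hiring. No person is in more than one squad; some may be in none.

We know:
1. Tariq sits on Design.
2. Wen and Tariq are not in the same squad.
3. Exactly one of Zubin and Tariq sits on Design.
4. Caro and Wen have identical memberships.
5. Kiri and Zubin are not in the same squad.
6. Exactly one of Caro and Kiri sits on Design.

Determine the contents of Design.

Design = {Kiri, Tariq}

From (1): Tariq ∈ Design.
(2): Wen ∉ Design.
(3) (exactly one): Zubin ∉ Design.
(4): Caro matches Wen: Caro ∉ Design.
(6) (exactly one): Kiri ∈ Design.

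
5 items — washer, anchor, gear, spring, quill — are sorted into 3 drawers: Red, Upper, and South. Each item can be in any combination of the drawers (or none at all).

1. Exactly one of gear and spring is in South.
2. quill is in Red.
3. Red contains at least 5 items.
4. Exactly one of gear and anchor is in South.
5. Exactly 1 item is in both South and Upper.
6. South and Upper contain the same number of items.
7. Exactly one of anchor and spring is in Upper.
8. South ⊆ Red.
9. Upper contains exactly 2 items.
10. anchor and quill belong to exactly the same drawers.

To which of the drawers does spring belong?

spring: Red, Upper

From (2): quill ∈ Red.
(3): only 5 candidates remain for Red, so all are in.
Suppose spring ∉ Upper: no assignment then satisfies all the clues, so spring ∈ Upper.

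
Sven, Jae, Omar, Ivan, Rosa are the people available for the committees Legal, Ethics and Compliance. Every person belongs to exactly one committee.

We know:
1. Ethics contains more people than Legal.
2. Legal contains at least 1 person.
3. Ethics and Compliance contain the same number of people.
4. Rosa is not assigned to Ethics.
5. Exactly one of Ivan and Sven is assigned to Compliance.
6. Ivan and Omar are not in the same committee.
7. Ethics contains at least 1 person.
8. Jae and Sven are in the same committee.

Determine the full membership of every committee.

Legal = {Omar}; Ethics = {Jae, Sven}; Compliance = {Ivan, Rosa}

From (4): Rosa ∉ Ethics.
Suppose Sven ∈ Legal: no assignment then satisfies all the clues, so Sven ∉ Legal.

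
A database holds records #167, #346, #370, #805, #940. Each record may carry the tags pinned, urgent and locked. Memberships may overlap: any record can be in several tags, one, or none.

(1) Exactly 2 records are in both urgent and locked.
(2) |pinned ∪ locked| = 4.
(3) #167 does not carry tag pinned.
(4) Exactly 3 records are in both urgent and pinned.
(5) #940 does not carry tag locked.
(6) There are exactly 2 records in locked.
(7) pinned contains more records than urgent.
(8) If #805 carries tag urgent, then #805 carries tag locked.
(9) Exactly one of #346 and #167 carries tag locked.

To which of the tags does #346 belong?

#346: locked, pinned, urgent

From (3): #167 ∉ pinned.
From (5): #940 ∉ locked.
Suppose #346 ∉ pinned: no assignment then satisfies all the clues, so #346 ∈ pinned.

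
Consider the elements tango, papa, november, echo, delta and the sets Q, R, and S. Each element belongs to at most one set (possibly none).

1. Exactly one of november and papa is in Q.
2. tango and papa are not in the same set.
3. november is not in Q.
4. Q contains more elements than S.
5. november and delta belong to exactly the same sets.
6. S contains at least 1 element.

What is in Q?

Q = {echo, papa}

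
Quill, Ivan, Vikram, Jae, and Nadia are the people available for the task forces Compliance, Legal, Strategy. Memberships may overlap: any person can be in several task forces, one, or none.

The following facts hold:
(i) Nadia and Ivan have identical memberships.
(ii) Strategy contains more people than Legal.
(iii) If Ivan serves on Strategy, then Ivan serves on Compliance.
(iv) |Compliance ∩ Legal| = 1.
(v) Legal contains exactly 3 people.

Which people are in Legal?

Legal = {Jae, Quill, Vikram}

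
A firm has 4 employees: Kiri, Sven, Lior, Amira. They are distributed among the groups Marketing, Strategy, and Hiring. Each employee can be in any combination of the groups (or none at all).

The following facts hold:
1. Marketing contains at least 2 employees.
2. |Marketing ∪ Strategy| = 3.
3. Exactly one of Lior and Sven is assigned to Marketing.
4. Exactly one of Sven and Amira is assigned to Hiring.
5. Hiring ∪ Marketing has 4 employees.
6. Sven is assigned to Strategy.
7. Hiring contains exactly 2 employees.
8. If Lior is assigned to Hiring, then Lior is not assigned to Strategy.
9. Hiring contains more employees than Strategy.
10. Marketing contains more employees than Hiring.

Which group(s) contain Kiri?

Kiri: Marketing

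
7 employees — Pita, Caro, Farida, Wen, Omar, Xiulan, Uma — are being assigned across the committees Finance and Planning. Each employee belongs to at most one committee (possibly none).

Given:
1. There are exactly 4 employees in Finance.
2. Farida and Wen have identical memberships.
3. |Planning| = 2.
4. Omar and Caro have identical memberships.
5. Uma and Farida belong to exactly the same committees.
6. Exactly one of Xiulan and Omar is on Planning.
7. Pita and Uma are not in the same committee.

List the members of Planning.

Planning = {Caro, Omar}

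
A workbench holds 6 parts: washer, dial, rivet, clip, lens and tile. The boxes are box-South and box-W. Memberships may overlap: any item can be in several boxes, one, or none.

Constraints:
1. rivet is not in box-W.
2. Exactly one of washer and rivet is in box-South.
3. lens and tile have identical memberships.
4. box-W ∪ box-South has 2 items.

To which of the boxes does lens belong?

lens: none

From (1): rivet ∉ box-W.
Suppose lens ∈ box-South: no assignment then satisfies all the clues, so lens ∉ box-South.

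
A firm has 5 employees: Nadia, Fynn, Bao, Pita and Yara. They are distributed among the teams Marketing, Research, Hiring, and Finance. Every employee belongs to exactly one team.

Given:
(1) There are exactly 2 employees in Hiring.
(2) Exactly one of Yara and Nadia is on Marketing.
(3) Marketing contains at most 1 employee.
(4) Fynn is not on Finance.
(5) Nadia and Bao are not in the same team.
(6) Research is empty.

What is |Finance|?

2

From (4): Fynn ∉ Finance.
(6): Research already has 0, so the rest are out.
Suppose Fynn ∈ Marketing: no assignment then satisfies all the clues, so Fynn ∉ Marketing.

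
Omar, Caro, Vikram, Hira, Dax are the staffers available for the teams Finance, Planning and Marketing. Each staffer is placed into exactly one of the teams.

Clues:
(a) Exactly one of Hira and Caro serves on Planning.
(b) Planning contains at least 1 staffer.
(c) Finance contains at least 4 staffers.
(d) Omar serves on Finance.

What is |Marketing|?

0

From (d): Omar ∈ Finance.
Suppose Caro ∈ Marketing: no assignment then satisfies all the clues, so Caro ∉ Marketing.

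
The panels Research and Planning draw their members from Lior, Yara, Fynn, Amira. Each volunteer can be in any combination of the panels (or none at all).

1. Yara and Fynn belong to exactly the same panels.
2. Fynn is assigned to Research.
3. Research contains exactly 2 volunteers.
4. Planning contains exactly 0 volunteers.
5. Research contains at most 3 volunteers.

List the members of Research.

Research = {Fynn, Yara}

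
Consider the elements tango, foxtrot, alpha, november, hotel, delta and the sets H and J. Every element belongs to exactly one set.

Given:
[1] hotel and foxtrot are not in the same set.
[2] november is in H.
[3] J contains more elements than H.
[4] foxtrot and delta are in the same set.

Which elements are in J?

J = {alpha, delta, foxtrot, tango}

From (2): november ∈ H.
Suppose tango ∉ J: no assignment then satisfies all the clues, so tango ∈ J.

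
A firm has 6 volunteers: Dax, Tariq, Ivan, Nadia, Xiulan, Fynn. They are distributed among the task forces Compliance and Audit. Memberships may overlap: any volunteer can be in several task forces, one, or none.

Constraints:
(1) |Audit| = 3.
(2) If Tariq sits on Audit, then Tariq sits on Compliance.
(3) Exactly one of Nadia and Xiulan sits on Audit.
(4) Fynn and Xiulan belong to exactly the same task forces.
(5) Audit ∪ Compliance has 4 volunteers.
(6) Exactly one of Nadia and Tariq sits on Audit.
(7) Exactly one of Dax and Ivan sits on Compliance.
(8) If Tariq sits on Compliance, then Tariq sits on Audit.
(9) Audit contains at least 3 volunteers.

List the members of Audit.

Audit = {Fynn, Tariq, Xiulan}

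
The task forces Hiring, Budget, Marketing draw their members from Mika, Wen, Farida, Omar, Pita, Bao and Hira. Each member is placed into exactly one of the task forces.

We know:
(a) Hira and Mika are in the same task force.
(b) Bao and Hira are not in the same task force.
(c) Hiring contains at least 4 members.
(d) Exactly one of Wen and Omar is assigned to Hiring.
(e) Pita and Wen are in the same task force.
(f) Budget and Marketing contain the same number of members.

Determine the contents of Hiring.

Hiring = {Farida, Hira, Mika, Pita, Wen}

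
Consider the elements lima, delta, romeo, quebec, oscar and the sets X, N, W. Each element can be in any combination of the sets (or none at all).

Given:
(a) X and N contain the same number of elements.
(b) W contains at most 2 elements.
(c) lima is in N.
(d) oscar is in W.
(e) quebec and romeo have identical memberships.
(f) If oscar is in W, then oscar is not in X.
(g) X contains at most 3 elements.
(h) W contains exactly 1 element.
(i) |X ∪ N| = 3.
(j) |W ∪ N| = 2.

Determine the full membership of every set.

X = {delta, lima}; N = {lima, oscar}; W = {oscar}

From (c): lima ∈ N.
From (d): oscar ∈ W.
(f): oscar ∉ X.
(h): W already has 1, so the rest are out.
Suppose lima ∉ X: no assignment then satisfies all the clues, so lima ∈ X.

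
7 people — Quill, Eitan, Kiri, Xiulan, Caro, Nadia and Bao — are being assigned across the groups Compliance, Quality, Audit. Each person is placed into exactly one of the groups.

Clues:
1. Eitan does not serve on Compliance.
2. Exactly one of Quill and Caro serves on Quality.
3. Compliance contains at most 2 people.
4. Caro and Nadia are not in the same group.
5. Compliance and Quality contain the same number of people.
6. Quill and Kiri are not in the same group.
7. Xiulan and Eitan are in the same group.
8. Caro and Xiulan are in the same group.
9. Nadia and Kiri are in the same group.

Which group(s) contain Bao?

Bao: Quality

From (1): Eitan ∉ Compliance.
(7): Xiulan matches Eitan: Xiulan ∉ Compliance.
(8): Caro matches Xiulan: Caro ∉ Compliance.
Suppose Bao ∈ Compliance: no assignment then satisfies all the clues, so Bao ∉ Compliance.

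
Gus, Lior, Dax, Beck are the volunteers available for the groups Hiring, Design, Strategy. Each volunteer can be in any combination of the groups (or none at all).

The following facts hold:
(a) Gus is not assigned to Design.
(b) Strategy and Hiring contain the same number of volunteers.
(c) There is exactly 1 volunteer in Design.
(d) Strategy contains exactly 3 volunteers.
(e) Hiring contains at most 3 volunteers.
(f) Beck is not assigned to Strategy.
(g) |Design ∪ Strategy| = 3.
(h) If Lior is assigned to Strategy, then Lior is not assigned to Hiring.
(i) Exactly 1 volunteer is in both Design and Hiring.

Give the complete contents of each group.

Hiring = {Beck, Dax, Gus}; Design = {Dax}; Strategy = {Dax, Gus, Lior}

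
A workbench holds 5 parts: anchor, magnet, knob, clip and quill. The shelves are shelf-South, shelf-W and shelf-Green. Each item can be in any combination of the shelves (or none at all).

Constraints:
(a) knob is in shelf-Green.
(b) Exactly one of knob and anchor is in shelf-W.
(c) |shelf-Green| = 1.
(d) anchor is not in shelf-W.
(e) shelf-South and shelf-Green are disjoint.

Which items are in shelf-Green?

From (a): knob ∈ shelf-Green.
From (d): anchor ∉ shelf-W.
(b) (exactly one): knob ∈ shelf-W.
(c): shelf-Green already has 1, so the rest are out.
(e) (disjoint): knob ∉ shelf-South.

shelf-Green = {knob}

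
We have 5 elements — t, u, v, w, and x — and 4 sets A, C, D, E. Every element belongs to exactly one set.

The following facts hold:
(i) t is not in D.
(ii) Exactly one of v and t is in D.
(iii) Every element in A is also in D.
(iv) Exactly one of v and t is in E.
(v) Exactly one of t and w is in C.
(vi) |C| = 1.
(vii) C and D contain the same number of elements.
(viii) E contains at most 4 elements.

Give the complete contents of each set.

A = {}; C = {w}; D = {v}; E = {t, u, x}

From (i): t ∉ D.
(ii) (exactly one): v ∈ D.
(iii) contrapositive: t ∉ A.
(iv) (exactly one): t ∈ E.
(v) (exactly one): w ∈ C.
(vi): C already has 1, so the rest are out.
Suppose u ∈ A: no assignment then satisfies all the clues, so u ∉ A.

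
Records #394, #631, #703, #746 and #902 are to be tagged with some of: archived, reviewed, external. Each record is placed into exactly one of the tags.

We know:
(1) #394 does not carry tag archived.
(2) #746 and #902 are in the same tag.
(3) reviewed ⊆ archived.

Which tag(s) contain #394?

#394: external

From (1): #394 ∉ archived.
(3) contrapositive: #394 ∉ reviewed.
Only one tag left: #394 ∈ external.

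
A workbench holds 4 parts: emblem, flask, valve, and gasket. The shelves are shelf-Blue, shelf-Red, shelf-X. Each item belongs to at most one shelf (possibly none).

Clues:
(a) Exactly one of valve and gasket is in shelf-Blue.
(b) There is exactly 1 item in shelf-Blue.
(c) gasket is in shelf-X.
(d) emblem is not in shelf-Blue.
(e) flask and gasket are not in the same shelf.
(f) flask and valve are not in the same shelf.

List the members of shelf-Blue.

shelf-Blue = {valve}

From (c): gasket ∈ shelf-X.
From (d): emblem ∉ shelf-Blue.
(a) (exactly one): valve ∈ shelf-Blue.
(b): shelf-Blue already has 1, so the rest are out.
(e): flask ∉ shelf-X.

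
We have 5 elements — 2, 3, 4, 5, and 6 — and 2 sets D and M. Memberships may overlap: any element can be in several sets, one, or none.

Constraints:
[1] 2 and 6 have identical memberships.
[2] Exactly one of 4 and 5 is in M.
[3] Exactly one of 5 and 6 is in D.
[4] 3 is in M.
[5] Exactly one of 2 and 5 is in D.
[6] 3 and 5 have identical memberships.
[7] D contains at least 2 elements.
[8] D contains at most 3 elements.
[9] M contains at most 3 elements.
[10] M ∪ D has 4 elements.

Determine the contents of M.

M = {3, 5}

From (4): 3 ∈ M.
(6): 5 matches 3: 5 ∈ M.
(2) (exactly one): 4 ∉ M.
Suppose 2 ∈ M: no assignment then satisfies all the clues, so 2 ∉ M.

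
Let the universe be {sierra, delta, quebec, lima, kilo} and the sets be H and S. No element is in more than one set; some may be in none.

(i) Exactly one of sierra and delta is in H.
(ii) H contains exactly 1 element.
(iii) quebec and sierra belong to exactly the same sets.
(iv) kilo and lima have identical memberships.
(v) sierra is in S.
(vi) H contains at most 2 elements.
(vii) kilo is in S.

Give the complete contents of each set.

H = {delta}; S = {kilo, lima, quebec, sierra}

From (v): sierra ∈ S.
From (vii): kilo ∈ S.
(i) (exactly one): delta ∈ H.
(ii): H already has 1, so the rest are out.
(iii): quebec matches sierra: quebec ∈ S.
(iv): lima matches kilo: lima ∈ S.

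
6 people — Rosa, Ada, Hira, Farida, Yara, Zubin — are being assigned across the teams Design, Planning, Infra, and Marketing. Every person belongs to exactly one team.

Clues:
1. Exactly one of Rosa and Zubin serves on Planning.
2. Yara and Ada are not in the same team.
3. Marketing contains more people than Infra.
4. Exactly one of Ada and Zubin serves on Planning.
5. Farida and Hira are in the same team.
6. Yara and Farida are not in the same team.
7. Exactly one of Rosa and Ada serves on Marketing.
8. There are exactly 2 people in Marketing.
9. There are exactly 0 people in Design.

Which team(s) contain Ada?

Ada: Infra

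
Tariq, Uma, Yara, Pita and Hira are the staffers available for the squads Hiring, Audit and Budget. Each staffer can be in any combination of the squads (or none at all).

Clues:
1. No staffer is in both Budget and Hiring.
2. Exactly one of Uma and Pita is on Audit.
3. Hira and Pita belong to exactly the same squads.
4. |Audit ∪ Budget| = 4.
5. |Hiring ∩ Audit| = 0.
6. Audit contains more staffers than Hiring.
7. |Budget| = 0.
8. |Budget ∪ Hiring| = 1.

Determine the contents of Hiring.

Hiring = {Uma}

(7): Budget already has 0, so the rest are out.
Suppose Tariq ∈ Hiring: no assignment then satisfies all the clues, so Tariq ∉ Hiring.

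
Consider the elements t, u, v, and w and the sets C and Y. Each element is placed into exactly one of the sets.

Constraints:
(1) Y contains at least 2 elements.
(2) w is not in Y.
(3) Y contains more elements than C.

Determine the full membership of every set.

C = {w}; Y = {t, u, v}

From (2): w ∉ Y.
Only one set left: w ∈ C.
Suppose t ∈ C: no assignment then satisfies all the clues, so t ∉ C.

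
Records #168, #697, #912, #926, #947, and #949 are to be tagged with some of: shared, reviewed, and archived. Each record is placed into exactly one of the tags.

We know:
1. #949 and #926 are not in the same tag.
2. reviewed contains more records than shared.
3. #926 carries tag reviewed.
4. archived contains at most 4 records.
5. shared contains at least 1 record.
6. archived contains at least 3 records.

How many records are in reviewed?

2

From (3): #926 ∈ reviewed.
(1): #949 ∉ reviewed.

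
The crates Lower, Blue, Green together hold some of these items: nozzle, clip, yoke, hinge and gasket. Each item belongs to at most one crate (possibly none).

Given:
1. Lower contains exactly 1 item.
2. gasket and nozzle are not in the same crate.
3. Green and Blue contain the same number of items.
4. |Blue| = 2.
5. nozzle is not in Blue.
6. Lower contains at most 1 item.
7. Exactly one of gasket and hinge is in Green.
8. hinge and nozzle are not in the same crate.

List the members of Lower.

Lower = {nozzle}

From (5): nozzle ∉ Blue.
Suppose nozzle ∉ Lower: no assignment then satisfies all the clues, so nozzle ∈ Lower.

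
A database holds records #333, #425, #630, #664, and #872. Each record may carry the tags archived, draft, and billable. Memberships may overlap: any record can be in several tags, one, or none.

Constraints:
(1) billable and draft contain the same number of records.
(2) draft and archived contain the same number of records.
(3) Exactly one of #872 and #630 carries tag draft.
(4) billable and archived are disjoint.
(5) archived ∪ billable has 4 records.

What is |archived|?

2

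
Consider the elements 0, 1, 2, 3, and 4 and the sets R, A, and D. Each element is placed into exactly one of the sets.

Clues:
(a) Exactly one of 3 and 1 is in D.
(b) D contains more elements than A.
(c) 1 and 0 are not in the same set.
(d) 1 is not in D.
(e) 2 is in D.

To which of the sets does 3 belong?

3: D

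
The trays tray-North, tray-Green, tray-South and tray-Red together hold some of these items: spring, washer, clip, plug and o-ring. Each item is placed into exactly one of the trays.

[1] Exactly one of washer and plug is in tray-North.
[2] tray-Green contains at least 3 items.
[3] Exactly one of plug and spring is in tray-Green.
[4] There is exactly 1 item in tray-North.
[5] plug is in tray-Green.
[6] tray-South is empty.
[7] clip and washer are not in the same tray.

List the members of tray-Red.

From (5): plug ∈ tray-Green.
(1) (exactly one): washer ∈ tray-North.
(3) (exactly one): spring ∉ tray-Green.
(4): tray-North already has 1, so the rest are out.
(6): tray-South already has 0, so the rest are out.
Only one tray left: spring ∈ tray-Red.
(2): only 3 candidates remain for tray-Green, so all are in.

tray-Red = {spring}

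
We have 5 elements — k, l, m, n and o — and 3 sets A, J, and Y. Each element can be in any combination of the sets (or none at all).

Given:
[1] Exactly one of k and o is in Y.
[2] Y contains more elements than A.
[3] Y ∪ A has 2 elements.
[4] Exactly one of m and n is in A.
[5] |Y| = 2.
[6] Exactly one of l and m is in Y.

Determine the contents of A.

A = {m}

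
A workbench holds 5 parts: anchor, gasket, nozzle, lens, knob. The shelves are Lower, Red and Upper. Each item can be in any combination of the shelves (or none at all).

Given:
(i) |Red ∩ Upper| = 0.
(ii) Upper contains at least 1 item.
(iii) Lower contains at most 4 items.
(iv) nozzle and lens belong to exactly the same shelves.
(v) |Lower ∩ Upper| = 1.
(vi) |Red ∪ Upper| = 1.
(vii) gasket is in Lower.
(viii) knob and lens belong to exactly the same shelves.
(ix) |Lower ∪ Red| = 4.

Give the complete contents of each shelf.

Lower = {gasket, knob, lens, nozzle}; Red = {}; Upper = {gasket}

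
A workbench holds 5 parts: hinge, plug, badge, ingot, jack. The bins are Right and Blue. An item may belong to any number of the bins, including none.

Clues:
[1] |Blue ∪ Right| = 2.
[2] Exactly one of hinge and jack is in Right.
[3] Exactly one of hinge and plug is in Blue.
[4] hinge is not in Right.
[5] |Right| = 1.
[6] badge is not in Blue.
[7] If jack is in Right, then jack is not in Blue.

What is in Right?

Right = {jack}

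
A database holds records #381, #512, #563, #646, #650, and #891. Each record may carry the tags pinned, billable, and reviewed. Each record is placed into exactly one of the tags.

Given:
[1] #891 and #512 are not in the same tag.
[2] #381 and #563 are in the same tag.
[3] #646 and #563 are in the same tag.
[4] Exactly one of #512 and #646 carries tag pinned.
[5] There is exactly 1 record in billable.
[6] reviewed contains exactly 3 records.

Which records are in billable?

billable = {#891}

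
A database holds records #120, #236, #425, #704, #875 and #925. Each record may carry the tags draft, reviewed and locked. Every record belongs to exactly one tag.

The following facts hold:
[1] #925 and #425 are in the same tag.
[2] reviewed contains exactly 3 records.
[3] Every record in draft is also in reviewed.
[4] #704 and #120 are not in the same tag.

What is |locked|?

3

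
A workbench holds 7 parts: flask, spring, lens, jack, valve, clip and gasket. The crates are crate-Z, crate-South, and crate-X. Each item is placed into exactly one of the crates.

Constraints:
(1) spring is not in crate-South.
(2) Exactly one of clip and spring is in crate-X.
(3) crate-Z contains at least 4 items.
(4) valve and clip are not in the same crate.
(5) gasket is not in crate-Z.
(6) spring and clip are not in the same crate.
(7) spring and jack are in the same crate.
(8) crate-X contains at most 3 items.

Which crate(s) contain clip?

clip: crate-X

From (1): spring ∉ crate-South.
From (5): gasket ∉ crate-Z.
(7): jack matches spring: jack ∉ crate-South.
Suppose clip ∈ crate-Z: no assignment then satisfies all the clues, so clip ∉ crate-Z.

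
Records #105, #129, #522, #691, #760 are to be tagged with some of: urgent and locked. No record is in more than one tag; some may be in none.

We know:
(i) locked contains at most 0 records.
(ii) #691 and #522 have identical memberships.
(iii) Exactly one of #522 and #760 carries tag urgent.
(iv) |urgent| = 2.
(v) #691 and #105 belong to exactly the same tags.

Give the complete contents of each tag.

urgent = {#129, #760}; locked = {}

(i): locked already has 0, so the rest are out.
Suppose #105 ∈ urgent: no assignment then satisfies all the clues, so #105 ∉ urgent.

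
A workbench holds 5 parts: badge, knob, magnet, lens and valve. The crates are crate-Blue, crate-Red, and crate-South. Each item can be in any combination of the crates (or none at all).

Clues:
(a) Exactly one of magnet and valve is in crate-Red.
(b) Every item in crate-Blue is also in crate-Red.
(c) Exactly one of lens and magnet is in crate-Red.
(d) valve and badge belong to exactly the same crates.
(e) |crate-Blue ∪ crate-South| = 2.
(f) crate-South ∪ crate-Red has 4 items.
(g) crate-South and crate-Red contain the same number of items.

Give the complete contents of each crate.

crate-Blue = {}; crate-Red = {knob, magnet}; crate-South = {badge, valve}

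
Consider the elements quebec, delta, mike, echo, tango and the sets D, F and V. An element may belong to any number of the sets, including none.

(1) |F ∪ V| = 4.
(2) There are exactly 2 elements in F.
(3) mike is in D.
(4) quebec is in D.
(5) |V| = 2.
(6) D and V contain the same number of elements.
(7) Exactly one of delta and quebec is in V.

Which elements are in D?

D = {mike, quebec}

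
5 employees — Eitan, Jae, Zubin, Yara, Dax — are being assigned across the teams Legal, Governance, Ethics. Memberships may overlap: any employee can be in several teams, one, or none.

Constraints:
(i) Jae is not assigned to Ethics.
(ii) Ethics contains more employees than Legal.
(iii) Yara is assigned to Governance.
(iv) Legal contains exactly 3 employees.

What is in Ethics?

Ethics = {Dax, Eitan, Yara, Zubin}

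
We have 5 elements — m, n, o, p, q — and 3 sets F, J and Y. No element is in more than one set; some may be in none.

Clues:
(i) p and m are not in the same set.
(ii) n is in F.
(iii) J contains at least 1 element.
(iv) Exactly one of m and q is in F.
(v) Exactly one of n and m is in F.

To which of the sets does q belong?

From (ii): n ∈ F.
(v) (exactly one): m ∉ F.
(iv) (exactly one): q ∈ F.

q: F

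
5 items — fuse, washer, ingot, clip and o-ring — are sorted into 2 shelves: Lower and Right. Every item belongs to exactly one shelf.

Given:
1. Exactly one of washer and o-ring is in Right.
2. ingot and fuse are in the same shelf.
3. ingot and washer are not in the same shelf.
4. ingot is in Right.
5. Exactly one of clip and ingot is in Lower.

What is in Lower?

Lower = {clip, washer}

From (4): ingot ∈ Right.
(2): fuse matches ingot: fuse ∉ Lower.
(2): fuse matches ingot: fuse ∈ Right.
(3): washer ∉ Right.
(5) (exactly one): clip ∈ Lower.
Only one shelf left: washer ∈ Lower.
(1) (exactly one): o-ring ∈ Right.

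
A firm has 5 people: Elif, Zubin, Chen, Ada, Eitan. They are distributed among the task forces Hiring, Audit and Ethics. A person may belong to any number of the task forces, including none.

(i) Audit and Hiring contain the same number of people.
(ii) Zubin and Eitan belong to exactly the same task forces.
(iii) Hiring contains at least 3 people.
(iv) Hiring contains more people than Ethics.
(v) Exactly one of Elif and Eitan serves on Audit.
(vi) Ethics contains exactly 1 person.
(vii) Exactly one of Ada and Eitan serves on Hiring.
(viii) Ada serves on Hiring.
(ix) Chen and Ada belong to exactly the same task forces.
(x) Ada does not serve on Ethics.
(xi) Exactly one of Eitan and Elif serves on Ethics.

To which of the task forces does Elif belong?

Elif: Audit, Ethics, Hiring

From (viii): Ada ∈ Hiring.
From (x): Ada ∉ Ethics.
(vii) (exactly one): Eitan ∉ Hiring.
(ix): Chen matches Ada: Chen ∈ Hiring.
(ix): Chen matches Ada: Chen ∉ Ethics.
(ii): Zubin matches Eitan: Zubin ∉ Hiring.
(iii): only 3 candidates remain for Hiring, so all are in.
Suppose Elif ∉ Audit: no assignment then satisfies all the clues, so Elif ∈ Audit.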